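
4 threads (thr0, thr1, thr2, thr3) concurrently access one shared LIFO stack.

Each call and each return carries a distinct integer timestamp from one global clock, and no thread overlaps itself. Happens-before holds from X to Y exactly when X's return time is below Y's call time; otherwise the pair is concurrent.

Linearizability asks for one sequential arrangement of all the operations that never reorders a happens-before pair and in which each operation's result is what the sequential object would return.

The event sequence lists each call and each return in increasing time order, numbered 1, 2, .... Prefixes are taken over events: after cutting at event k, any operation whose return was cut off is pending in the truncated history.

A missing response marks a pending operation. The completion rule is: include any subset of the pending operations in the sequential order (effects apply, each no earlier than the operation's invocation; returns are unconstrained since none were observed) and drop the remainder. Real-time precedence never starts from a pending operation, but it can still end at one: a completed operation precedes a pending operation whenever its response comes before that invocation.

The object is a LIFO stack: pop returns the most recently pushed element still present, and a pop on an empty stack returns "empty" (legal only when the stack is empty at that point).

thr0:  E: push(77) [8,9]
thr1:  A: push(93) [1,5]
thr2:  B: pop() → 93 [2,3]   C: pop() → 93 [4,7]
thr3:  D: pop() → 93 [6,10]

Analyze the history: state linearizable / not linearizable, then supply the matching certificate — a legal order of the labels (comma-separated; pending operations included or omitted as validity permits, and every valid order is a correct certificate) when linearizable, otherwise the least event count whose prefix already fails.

not linearizable — minimal violating prefix: 7 events

the violation lands at event 7, C's response at time 7: events 1..6 linearize, events 1..7 do not
every one of the 3 real-time-consistent orders over 3 completed LIFO stack ops fails the sequential spec
include/drop combinations of the 1 pending operation (D) were all tried; none helps
for example A, B, C (pending dropped) fails at step 3: C pop() → 93 is not legal there
for example B, A, C (pending dropped) fails at step 1: B pop() → 93 is not legal there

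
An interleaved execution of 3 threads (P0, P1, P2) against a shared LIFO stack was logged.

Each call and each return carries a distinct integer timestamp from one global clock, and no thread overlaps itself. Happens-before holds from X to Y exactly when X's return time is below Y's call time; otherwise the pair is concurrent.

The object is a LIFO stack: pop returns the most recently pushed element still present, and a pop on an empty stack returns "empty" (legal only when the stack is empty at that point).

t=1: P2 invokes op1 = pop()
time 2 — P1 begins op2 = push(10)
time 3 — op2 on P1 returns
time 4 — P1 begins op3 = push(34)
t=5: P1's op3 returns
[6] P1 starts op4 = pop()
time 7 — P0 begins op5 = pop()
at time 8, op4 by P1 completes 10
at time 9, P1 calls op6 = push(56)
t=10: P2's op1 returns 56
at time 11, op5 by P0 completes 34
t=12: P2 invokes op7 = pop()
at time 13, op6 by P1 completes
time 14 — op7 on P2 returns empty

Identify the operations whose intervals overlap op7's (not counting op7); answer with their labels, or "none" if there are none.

op6

concurrent with op7 ([12,14]): every op whose interval crosses 12..14
op1 [1,10]: before
op2 [2,3]: before
op3 [4,5]: before
op4 [6,8]: before
op5 [7,11]: before
op6 [9,13]: concurrent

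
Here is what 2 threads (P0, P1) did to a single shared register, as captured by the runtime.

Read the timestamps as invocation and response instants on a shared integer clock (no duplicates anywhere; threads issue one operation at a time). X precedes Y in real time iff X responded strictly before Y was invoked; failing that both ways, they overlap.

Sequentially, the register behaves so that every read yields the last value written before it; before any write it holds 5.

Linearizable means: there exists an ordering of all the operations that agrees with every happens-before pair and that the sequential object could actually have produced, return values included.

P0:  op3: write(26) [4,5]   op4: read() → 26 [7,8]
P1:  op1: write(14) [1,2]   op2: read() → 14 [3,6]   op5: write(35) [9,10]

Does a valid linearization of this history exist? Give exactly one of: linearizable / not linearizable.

a witness: op1, op2, op3, op4, op5
step 1: op1 write(14) — value 14
step 2: op2 read() → 14 — value 14
step 3: op3 write(26) — value 26
step 4: op4 read() → 26 — value 26
step 5: op5 write(35) — value 35

linearizable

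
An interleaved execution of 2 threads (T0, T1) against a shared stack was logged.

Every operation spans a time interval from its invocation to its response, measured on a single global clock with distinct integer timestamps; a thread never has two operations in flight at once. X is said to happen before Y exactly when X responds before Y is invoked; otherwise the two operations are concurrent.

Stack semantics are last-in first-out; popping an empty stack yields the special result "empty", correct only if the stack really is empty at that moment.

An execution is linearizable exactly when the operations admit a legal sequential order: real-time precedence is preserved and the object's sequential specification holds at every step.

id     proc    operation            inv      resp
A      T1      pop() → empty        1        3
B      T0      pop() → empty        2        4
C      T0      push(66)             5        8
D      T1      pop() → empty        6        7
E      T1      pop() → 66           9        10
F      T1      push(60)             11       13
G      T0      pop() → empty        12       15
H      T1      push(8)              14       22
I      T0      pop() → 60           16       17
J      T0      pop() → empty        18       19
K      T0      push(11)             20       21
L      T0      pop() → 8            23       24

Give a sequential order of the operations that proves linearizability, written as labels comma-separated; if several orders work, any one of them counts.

after step 1 (A pop() → empty): stack <>
after step 2 (B pop() → empty): stack <>
after step 3 (D pop() → empty): stack <>
after step 4 (C push(66)): stack <66>
after step 5 (E pop() → 66): stack <>
after step 6 (G pop() → empty): stack <>
after step 7 (F push(60)): stack <60>
after step 8 (I pop() → 60): stack <>
after step 9 (J pop() → empty): stack <>
after step 10 (K push(11)): stack <11>
after step 11 (H push(8)): stack <11,8>
after step 12 (L pop() → 8): stack <11>

A, B, D, C, E, G, F, I, J, K, H, L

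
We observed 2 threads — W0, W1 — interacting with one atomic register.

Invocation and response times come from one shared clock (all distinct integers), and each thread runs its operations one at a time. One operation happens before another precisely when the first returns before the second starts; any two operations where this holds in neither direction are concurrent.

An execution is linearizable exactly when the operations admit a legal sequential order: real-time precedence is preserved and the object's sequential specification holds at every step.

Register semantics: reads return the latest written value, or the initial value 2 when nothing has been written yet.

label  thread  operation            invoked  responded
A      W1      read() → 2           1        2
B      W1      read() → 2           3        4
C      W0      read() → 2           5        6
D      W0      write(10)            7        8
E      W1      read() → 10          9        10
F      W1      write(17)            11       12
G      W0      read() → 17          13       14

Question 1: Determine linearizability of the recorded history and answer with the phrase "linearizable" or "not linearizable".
one valid linearization: A, B, C, D, E, F, G
after step 1 (A read() → 2): value 2
after step 2 (B read() → 2): value 2
after step 3 (C read() → 2): value 2
after step 4 (D write(10)): value 10
after step 5 (E read() → 10): value 10
after step 6 (F write(17)): value 17
after step 7 (G read() → 17): value 17

linearizable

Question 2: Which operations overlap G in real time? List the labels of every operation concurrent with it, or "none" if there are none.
Answer: none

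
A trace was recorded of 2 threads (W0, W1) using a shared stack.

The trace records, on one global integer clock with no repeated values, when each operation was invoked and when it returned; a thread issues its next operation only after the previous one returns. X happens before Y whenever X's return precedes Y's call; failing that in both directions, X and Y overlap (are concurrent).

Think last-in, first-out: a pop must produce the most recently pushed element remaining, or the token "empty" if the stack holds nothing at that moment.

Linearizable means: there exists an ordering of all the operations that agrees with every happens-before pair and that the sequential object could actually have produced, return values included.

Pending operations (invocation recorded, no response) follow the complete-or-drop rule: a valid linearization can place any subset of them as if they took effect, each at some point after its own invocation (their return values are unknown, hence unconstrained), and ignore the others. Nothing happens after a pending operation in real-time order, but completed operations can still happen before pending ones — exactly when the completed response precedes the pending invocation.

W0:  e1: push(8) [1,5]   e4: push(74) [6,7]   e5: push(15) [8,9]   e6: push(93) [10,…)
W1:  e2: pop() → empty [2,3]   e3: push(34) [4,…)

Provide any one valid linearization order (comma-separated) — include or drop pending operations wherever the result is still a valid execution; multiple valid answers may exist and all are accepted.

1. e2 pop() → empty, leaving stack <>
2. e1 push(8), leaving stack <8>
3. e3 push(34) (pending, included), leaving stack <8,34>
4. e4 push(74), leaving stack <8,34,74>
5. e5 push(15), leaving stack <8,34,74,15>

e2, e1, e3, e4, e5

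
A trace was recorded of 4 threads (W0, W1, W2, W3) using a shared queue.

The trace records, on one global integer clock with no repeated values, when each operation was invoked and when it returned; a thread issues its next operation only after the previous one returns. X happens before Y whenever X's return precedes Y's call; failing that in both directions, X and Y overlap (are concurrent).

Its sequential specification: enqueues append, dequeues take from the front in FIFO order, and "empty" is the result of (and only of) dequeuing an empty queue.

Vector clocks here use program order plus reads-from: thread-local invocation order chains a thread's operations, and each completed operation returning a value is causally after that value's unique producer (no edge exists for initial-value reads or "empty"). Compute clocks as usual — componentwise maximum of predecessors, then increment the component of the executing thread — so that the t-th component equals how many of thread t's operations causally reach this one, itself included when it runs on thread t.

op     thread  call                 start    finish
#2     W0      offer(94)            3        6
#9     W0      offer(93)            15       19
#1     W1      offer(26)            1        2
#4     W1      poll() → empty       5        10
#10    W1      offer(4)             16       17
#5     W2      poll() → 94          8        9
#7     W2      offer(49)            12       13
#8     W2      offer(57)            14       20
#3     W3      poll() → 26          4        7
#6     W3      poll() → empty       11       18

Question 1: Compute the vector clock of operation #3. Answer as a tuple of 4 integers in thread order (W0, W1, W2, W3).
Answer: (0, 1, 0, 1)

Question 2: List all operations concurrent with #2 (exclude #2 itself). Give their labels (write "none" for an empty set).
Answer: #3, #4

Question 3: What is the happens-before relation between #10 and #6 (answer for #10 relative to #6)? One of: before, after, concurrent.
Answer: concurrent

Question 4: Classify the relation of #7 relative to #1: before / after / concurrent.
Answer: after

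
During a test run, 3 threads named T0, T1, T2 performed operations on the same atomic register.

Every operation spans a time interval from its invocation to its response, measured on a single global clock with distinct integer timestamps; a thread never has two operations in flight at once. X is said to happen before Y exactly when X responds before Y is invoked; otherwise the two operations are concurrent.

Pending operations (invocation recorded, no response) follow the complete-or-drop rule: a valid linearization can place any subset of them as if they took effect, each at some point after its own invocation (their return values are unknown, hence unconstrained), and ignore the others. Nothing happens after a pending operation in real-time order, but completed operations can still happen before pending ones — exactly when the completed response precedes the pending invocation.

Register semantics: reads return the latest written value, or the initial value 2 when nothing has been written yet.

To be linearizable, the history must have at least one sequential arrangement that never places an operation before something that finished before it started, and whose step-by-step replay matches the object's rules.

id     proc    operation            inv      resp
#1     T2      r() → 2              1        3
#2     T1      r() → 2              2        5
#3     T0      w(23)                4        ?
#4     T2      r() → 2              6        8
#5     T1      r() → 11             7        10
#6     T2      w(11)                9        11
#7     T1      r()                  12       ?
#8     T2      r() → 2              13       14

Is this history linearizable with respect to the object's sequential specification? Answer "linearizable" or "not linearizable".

through event 13 a valid linearization exists; event 14 (#8 responding at time 14) ends that
no legal order exists: 6 real-time-consistent candidates over 6 completed atomic register operations, all rejected
no completion choice of the 2 pending operations (#3, #7) rescues it — every subset was tried
one such order, #1, #2, #4, #5, #6, #8 (pending dropped), breaks at step 4 where #5 r() → 11 is illegal
one such order, #1, #2, #4, #6, #5, #8 (pending dropped), breaks at step 6 where #8 r() → 2 is illegal

not linearizable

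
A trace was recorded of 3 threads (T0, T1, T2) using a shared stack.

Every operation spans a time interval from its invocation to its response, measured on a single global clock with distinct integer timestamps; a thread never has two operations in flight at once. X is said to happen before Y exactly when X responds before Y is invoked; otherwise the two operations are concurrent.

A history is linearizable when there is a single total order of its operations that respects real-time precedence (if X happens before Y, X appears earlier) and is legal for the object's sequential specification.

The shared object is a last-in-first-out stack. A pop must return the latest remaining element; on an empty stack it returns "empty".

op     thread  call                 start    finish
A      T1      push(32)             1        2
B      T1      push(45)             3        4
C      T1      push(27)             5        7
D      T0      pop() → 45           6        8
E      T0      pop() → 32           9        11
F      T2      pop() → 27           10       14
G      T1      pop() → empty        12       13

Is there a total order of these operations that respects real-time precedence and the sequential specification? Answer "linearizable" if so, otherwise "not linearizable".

linearizable

witness order: A, B, D, C, F, E, G
1. A push(32), leaving stack <32>
2. B push(45), leaving stack <32,45>
3. D pop() → 45, leaving stack <32>
4. C push(27), leaving stack <32,27>
5. F pop() → 27, leaving stack <32>
6. E pop() → 32, leaving stack <>
7. G pop() → empty, leaving stack <>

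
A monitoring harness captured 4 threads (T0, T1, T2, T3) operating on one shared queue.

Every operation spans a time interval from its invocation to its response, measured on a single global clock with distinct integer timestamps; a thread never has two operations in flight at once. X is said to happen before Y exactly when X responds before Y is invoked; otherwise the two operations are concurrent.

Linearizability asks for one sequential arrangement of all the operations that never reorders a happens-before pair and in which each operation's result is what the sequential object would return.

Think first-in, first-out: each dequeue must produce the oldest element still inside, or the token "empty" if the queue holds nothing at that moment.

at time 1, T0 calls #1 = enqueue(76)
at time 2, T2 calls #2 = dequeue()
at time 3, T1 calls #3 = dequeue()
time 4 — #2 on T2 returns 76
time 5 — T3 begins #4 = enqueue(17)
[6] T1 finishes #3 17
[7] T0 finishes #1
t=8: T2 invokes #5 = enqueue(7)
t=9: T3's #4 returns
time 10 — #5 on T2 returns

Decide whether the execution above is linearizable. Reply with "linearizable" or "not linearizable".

linearizable

a witness: #1, #2, #4, #3, #5
step 1: #1 enqueue(76) — queue <76>
step 2: #2 dequeue() → 76 — queue <>
step 3: #4 enqueue(17) — queue <17>
step 4: #3 dequeue() → 17 — queue <>
step 5: #5 enqueue(7) — queue <7>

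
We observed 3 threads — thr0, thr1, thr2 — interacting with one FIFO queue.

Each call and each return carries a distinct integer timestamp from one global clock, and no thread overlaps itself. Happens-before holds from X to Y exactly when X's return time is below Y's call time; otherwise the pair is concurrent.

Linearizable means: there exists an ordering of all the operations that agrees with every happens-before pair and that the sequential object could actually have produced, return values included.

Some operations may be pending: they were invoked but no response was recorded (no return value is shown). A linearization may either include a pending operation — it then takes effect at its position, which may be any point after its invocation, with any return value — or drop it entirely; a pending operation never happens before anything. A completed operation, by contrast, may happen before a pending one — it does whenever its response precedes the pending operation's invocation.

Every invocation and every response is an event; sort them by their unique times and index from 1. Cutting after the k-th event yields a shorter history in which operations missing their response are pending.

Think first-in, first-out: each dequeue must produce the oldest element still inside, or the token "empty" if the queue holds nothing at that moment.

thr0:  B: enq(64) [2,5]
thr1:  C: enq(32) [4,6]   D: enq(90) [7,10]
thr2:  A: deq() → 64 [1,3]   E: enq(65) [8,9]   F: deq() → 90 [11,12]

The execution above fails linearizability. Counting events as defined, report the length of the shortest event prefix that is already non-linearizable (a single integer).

12

events 1..11 are linearizable; a witness order is B, A, C, D, E:
after step 1 (B enq(64)): queue <64>
after step 2 (A deq() → 64): queue <>
after step 3 (C enq(32)): queue <32>
after step 4 (D enq(90)): queue <32,90>
after step 5 (E enq(65)): queue <32,90,65>
include event 12 — F responding at 12 — and every candidate order breaks
e.g. A, B, C, D, E, F: illegal at step 1, since A deq() → 64 cannot apply there
e.g. A, B, C, E, D, F: illegal at step 1, since A deq() → 64 cannot apply there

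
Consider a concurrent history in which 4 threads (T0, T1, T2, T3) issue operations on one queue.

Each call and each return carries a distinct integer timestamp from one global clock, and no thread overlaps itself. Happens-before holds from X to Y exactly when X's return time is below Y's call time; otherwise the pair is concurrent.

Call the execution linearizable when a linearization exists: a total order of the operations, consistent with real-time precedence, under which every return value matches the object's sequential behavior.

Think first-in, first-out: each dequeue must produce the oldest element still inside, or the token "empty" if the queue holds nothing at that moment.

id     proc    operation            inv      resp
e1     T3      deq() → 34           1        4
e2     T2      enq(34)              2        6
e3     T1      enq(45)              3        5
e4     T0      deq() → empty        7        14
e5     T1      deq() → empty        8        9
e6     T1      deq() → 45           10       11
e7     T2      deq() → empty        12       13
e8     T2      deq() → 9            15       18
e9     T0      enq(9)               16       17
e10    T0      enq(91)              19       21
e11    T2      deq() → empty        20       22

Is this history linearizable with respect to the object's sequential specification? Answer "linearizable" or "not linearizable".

the violation lands at event 11, e6's response at time 11: events 1..10 linearize, events 1..11 do not
5 completed operations, 6 real-time-consistent orders — every queue replay fails
include/drop combinations of the 1 pending operation (e4) were all tried; none helps
one such order, e1, e2, e3, e5, e6 (pending dropped), breaks at step 1 where e1 deq() → 34 is illegal
one such order, e1, e3, e2, e5, e6 (pending dropped), breaks at step 1 where e1 deq() → 34 is illegal

not linearizable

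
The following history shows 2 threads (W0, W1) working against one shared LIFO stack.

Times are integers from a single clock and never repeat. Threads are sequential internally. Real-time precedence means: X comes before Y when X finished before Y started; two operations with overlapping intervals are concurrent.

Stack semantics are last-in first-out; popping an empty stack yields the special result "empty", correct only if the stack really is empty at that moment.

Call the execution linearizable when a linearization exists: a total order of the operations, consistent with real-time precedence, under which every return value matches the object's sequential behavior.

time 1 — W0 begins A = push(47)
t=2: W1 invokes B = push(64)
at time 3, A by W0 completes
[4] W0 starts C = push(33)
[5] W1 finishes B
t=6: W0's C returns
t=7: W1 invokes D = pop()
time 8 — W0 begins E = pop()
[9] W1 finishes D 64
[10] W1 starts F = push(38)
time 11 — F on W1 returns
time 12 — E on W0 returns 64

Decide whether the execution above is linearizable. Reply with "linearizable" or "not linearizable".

not linearizable

cut after 11 events: linearizable; cut after 12 events (E responds, time 12): not linearizable
6 completed operations, 9 real-time-consistent orders — every LIFO stack replay fails
take A, B, C, D, E, F: step 4 already fails, because D pop() → 64 cannot occur there
take A, B, C, D, F, E: step 4 already fails, because D pop() → 64 cannot occur there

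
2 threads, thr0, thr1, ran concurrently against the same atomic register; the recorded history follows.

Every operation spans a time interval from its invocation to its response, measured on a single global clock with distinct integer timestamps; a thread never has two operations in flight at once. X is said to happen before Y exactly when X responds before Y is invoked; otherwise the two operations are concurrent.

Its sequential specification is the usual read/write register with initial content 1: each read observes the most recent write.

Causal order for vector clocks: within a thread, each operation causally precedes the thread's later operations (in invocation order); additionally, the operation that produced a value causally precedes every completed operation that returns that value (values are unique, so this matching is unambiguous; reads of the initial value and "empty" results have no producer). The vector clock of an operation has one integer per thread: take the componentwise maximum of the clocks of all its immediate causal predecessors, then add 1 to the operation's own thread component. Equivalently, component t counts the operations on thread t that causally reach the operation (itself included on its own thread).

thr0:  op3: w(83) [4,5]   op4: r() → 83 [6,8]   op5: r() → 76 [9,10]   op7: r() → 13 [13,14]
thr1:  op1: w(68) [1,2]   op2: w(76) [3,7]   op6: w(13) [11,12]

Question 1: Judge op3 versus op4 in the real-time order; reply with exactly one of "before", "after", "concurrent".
Answer: before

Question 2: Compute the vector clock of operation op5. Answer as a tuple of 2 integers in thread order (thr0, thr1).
Answer: (3, 2)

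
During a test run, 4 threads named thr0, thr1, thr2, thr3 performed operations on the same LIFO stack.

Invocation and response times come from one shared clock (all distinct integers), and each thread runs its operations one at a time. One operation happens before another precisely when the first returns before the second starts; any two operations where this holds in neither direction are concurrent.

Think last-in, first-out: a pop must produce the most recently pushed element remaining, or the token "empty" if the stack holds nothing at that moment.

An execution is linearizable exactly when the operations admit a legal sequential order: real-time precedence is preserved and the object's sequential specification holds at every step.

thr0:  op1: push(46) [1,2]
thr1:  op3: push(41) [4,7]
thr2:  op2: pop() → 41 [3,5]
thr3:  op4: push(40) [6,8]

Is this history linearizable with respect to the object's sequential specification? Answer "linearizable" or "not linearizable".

a witness: op1, op3, op2, op4
1. op1 push(46), leaving stack <46>
2. op3 push(41), leaving stack <46,41>
3. op2 pop() → 41, leaving stack <46>
4. op4 push(40), leaving stack <46,40>

linearizable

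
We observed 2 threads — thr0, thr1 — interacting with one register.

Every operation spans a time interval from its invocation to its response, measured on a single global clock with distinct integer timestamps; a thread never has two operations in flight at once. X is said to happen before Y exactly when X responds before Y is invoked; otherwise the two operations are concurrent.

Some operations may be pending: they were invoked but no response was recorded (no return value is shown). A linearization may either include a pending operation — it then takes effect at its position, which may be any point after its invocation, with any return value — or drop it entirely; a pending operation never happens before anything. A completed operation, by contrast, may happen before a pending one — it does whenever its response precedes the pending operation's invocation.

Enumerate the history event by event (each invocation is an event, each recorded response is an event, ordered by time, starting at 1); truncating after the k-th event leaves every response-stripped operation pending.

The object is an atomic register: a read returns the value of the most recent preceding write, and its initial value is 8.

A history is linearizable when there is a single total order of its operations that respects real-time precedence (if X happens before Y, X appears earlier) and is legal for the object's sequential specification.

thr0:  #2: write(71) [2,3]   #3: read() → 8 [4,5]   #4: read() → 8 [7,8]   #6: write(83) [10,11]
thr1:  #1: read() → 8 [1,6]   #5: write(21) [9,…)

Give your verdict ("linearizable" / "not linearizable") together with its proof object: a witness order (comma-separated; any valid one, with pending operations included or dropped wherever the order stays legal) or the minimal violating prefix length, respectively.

not linearizable — minimal violating prefix: 5 events

prefix check: 1..4 passes, 1..5 fails once #3's time-5 response joins
exhaustive check: the 2 completed register ops admit one real-time order; illegal
no escape via the 1 pending operation (#1): every completion choice fails
e.g. #2, #3 (pending dropped): illegal at step 2, since #3 read() → 8 cannot apply there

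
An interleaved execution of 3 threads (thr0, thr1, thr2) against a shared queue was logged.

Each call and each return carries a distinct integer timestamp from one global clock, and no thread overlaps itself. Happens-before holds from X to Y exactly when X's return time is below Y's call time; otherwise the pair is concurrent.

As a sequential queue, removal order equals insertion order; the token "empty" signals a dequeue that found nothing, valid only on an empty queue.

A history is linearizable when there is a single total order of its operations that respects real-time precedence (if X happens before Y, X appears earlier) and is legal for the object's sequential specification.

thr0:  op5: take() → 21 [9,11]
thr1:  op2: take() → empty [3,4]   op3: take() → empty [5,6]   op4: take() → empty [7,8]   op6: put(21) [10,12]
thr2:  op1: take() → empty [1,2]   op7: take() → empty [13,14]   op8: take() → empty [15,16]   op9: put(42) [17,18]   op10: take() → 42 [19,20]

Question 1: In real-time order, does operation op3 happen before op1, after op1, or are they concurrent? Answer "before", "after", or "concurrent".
op3 spans [5,6], op1 spans [1,2]
resp(op1)=2 < inv(op3)=5

after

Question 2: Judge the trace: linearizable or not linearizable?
witness order: op1, op2, op3, op4, op6, op5, op7, op8, op9, op10
1. op1 take() → empty, leaving queue <>
2. op2 take() → empty, leaving queue <>
3. op3 take() → empty, leaving queue <>
4. op4 take() → empty, leaving queue <>
5. op6 put(21), leaving queue <21>
6. op5 take() → 21, leaving queue <>
7. op7 take() → empty, leaving queue <>
8. op8 take() → empty, leaving queue <>
9. op9 put(42), leaving queue <42>
10. op10 take() → 42, leaving queue <>

linearizable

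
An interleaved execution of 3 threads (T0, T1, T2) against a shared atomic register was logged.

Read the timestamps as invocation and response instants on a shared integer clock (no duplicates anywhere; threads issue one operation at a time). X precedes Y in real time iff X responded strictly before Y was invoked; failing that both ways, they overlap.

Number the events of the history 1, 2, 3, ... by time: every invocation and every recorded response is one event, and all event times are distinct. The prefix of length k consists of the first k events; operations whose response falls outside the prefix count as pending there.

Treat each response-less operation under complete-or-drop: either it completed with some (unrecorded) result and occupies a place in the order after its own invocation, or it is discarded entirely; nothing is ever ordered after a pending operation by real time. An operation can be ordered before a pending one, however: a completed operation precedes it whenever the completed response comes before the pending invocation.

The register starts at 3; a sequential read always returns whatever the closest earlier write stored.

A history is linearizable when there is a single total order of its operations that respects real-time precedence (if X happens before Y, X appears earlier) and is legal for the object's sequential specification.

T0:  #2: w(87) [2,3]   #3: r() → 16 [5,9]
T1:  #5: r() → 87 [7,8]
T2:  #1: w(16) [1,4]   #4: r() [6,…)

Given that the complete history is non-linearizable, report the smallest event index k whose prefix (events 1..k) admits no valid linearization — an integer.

9

events 1..8 are linearizable, e.g. via #1, #2, #3, #4, #5:
step 1: #1 w(16) — value 16
step 2: #2 w(87) — value 87
step 3: #3 r() (pending, included) — value 87
step 4: #4 r() (pending, included) — value 87
step 5: #5 r() → 87 — value 87
once event 9 joins (#3's response, time 9), exhaustive search finds no witness
include/drop combinations of the 1 pending operation (#4) were all tried; none helps
e.g. #1, #2, #3, #5 (pending dropped): illegal at step 3, since #3 r() → 16 cannot apply there
e.g. #1, #2, #5, #3 (pending dropped): illegal at step 4, since #3 r() → 16 cannot apply there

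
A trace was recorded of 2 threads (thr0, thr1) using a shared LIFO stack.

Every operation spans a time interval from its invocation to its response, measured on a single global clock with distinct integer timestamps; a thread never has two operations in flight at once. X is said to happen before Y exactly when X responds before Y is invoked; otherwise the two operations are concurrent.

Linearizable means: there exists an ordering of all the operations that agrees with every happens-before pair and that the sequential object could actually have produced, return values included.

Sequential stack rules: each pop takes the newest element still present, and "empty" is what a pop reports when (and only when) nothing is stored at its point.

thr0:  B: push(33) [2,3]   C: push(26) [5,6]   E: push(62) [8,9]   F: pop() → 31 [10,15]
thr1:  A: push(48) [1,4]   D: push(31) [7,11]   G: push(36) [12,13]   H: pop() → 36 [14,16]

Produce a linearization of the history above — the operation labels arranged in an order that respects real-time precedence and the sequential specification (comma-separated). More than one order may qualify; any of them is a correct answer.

A, B, C, E, D, F, G, H

step 1: A push(48) — stack <48>
step 2: B push(33) — stack <48,33>
step 3: C push(26) — stack <48,33,26>
step 4: E push(62) — stack <48,33,26,62>
step 5: D push(31) — stack <48,33,26,62,31>
step 6: F pop() → 31 — stack <48,33,26,62>
step 7: G push(36) — stack <48,33,26,62,36>
step 8: H pop() → 36 — stack <48,33,26,62>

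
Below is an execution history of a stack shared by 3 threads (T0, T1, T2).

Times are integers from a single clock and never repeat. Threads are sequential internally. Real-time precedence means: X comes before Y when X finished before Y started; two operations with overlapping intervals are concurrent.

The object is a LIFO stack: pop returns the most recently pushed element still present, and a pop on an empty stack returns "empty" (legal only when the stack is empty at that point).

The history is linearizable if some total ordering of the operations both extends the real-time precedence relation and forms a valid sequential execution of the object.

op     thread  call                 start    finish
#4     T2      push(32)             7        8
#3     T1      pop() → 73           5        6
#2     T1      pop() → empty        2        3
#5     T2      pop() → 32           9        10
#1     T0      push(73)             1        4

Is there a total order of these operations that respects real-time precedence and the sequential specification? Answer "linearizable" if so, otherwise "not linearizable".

witness order: #2, #1, #3, #4, #5
after step 1 (#2 pop() → empty): stack <>
after step 2 (#1 push(73)): stack <73>
after step 3 (#3 pop() → 73): stack <>
after step 4 (#4 push(32)): stack <32>
after step 5 (#5 pop() → 32): stack <>

linearizable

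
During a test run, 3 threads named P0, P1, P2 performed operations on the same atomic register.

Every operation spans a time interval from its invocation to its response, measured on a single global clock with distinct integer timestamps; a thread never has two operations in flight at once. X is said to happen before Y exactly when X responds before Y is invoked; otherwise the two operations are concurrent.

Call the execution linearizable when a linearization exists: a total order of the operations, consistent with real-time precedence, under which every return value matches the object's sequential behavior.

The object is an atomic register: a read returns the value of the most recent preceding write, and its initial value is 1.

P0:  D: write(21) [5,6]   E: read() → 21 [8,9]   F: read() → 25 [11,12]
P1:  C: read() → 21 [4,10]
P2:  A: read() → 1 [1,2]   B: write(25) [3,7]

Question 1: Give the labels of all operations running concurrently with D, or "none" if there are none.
concurrent with D ([5,6]): every op whose interval crosses 5..6
A [1,2]: before
B [3,7]: concurrent
C [4,10]: concurrent
E [8,9]: after
F [11,12]: after

B, C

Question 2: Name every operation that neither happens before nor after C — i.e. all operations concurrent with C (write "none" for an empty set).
overlap test against C [4,10]: concurrent iff the interval meets 4..10
A [1,2]: before
B [3,7]: concurrent
D [5,6]: concurrent
E [8,9]: concurrent
F [11,12]: after

B, D, E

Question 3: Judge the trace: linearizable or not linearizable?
events 1..11 are fine; event 12 — the response of F at time 12 — makes the prefix non-linearizable
the 6 completed operations admit 8 real-time orders; each fails the atomic register replay
e.g. A, B, C, D, E, F: illegal at step 3, since C read() → 21 cannot apply there
e.g. A, B, D, C, E, F: illegal at step 6, since F read() → 25 cannot apply there

not linearizable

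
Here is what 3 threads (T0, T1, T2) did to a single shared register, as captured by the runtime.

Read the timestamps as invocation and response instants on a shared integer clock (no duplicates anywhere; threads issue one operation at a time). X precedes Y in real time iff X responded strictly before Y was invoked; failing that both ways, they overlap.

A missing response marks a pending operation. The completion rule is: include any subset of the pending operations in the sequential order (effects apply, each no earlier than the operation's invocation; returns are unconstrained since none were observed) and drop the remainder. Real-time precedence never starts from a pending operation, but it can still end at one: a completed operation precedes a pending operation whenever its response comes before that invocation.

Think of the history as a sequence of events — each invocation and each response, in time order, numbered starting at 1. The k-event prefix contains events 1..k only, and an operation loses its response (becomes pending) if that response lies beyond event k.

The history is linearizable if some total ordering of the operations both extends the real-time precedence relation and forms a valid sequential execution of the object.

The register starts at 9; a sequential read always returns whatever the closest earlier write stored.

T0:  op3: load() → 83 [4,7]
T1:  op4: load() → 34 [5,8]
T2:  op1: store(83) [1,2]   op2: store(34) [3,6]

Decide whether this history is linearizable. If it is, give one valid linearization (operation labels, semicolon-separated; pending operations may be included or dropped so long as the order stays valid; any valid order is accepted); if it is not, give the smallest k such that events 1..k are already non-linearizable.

linearizable — witness: op1; op3; op2; op4

after step 1 (op1 store(83)): value 83
after step 2 (op3 load() → 83): value 83
after step 3 (op2 store(34)): value 34
after step 4 (op4 load() → 34): value 34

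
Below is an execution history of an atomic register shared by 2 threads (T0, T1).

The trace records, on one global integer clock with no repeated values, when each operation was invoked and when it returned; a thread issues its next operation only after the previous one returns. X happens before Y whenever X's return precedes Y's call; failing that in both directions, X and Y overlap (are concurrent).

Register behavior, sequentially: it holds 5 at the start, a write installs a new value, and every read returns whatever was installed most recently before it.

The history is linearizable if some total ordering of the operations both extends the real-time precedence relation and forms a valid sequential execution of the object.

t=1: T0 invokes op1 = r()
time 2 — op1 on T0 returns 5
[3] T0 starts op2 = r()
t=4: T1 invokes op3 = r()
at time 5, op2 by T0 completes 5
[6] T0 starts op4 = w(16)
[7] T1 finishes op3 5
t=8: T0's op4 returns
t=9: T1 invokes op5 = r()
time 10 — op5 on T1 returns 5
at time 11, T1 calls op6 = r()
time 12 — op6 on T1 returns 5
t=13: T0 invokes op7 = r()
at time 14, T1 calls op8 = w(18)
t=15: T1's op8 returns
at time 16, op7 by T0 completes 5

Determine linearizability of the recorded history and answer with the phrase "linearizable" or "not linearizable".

not linearizable

the violation lands at event 10, op5's response at time 10: events 1..9 linearize, events 1..10 do not
the 5 completed operations admit 3 real-time orders; each fails the atomic register replay
take op1, op2, op3, op4, op5: step 5 already fails, because op5 r() → 5 cannot occur there
take op1, op2, op4, op3, op5: step 4 already fails, because op3 r() → 5 cannot occur there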